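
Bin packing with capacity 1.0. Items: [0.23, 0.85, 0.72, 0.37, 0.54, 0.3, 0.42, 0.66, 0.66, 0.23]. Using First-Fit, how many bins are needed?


Place items sequentially using First-Fit:
  Item 0.23 -> new Bin 1
  Item 0.85 -> new Bin 2
  Item 0.72 -> Bin 1 (now 0.95)
  Item 0.37 -> new Bin 3
  Item 0.54 -> Bin 3 (now 0.91)
  Item 0.3 -> new Bin 4
  Item 0.42 -> Bin 4 (now 0.72)
  Item 0.66 -> new Bin 5
  Item 0.66 -> new Bin 6
  Item 0.23 -> Bin 4 (now 0.95)
Total bins used = 6

6


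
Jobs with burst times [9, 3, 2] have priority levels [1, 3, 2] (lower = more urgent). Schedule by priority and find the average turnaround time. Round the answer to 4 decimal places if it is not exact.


Sort by priority (ascending = highest first):
Order: [(1, 9), (2, 2), (3, 3)]
Completion times:
  Priority 1, burst=9, C=9
  Priority 2, burst=2, C=11
  Priority 3, burst=3, C=14
Average turnaround = 34/3 = 11.3333

11.3333


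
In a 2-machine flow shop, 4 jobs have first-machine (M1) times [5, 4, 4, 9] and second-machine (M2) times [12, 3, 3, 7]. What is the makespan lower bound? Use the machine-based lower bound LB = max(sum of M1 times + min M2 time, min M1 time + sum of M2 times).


LB1 = sum(M1 times) + min(M2 times) = 22 + 3 = 25
LB2 = min(M1 times) + sum(M2 times) = 4 + 25 = 29
Lower bound = max(LB1, LB2) = max(25, 29) = 29

29


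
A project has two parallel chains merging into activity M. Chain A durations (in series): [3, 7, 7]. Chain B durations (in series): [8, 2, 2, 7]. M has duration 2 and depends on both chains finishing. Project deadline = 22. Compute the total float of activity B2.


Forward pass: ES(B2) = sum of predecessors on chain B = 8
EF = ES + duration = 8 + 2 = 10
Backward pass: LF(M) = deadline = 22; LS(M) = 22 - 2 = 20
LF(B2) = LS(M) - sum(successors on chain B) = 20 - 9 = 11
LS = LF - duration = 11 - 2 = 9
Total float = LS - ES = 9 - 8 = 1

1


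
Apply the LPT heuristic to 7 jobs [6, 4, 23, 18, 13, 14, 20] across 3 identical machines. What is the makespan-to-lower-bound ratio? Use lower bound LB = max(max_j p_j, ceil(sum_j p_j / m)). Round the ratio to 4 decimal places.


LPT order: [23, 20, 18, 14, 13, 6, 4]
Machine loads after assignment: [33, 33, 32]
LPT makespan = 33
Lower bound = max(max_job, ceil(total/3)) = max(23, 33) = 33
Ratio = 33 / 33 = 1.0

1.0


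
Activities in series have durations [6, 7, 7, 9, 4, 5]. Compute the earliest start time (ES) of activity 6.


Activity 6 starts after activities 1 through 5 complete.
Predecessor durations: [6, 7, 7, 9, 4]
ES = 6 + 7 + 7 + 9 + 4 = 33

33


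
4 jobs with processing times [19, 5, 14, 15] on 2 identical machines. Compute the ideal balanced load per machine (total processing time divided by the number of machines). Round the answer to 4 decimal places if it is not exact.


Total processing time = 19 + 5 + 14 + 15 = 53
Number of machines = 2
Ideal balanced load = 53 / 2 = 26.5

26.5


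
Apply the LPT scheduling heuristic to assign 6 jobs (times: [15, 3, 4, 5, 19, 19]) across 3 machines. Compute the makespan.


Sort jobs in decreasing order (LPT): [19, 19, 15, 5, 4, 3]
Assign each job to the least loaded machine:
  Machine 1: jobs [19, 4], load = 23
  Machine 2: jobs [19, 3], load = 22
  Machine 3: jobs [15, 5], load = 20
Makespan = max load = 23

23


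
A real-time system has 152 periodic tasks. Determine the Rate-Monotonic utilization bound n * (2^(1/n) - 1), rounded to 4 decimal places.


Compute 2^(1/152) = 1.0045705923
Subtract 1: 1.0045705923 - 1 = 0.0045705923
Multiply by n: 152 * 0.0045705923 = 0.6947300296
Round to 4 dp: 0.6947

0.6947


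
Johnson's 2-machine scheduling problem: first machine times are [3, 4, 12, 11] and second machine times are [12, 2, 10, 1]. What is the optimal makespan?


Apply Johnson's rule:
  Group 1 (a <= b): [(1, 3, 12)]
  Group 2 (a > b): [(3, 12, 10), (2, 4, 2), (4, 11, 1)]
Optimal job order: [1, 3, 2, 4]
Schedule:
  Job 1: M1 done at 3, M2 done at 15
  Job 3: M1 done at 15, M2 done at 25
  Job 2: M1 done at 19, M2 done at 27
  Job 4: M1 done at 30, M2 done at 31
Makespan = 31

31


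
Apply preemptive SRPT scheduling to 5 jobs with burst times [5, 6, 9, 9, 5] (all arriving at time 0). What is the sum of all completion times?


Since all jobs arrive at t=0, SRPT equals SPT ordering.
SPT order: [5, 5, 6, 9, 9]
Completion times:
  Job 1: p=5, C=5
  Job 2: p=5, C=10
  Job 3: p=6, C=16
  Job 4: p=9, C=25
  Job 5: p=9, C=34
Total completion time = 5 + 10 + 16 + 25 + 34 = 90

90


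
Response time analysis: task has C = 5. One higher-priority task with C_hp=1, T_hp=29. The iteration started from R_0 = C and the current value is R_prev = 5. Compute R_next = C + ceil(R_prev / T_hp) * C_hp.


R_next = C + ceil(R_prev / T_hp) * C_hp
ceil(5 / 29) = ceil(0.1724) = 1
Interference = 1 * 1 = 1
R_next = 5 + 1 = 6

6


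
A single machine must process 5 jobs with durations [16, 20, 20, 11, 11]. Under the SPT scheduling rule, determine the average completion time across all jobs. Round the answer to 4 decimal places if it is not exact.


Sort jobs by processing time (SPT order): [11, 11, 16, 20, 20]
Compute completion times sequentially:
  Job 1: processing = 11, completes at 11
  Job 2: processing = 11, completes at 22
  Job 3: processing = 16, completes at 38
  Job 4: processing = 20, completes at 58
  Job 5: processing = 20, completes at 78
Sum of completion times = 207
Average completion time = 207/5 = 41.4

41.4


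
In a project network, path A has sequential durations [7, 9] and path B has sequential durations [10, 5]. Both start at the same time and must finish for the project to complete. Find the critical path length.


Path A total = 7 + 9 = 16
Path B total = 10 + 5 = 15
Critical path = longest path = max(16, 15) = 16

16


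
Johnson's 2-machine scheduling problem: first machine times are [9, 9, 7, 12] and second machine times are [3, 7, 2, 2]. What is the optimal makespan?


Apply Johnson's rule:
  Group 1 (a <= b): []
  Group 2 (a > b): [(2, 9, 7), (1, 9, 3), (3, 7, 2), (4, 12, 2)]
Optimal job order: [2, 1, 3, 4]
Schedule:
  Job 2: M1 done at 9, M2 done at 16
  Job 1: M1 done at 18, M2 done at 21
  Job 3: M1 done at 25, M2 done at 27
  Job 4: M1 done at 37, M2 done at 39
Makespan = 39

39


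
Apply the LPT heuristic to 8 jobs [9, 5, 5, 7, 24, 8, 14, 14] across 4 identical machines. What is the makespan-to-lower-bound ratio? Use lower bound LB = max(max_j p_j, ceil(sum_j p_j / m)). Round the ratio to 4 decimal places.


LPT order: [24, 14, 14, 9, 8, 7, 5, 5]
Machine loads after assignment: [24, 21, 19, 22]
LPT makespan = 24
Lower bound = max(max_job, ceil(total/4)) = max(24, 22) = 24
Ratio = 24 / 24 = 1.0

1.0


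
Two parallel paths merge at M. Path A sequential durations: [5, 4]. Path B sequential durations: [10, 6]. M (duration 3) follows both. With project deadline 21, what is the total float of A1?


Forward pass: ES(A1) = sum of predecessors on chain A = 0
EF = ES + duration = 0 + 5 = 5
Backward pass: LF(M) = deadline = 21; LS(M) = 21 - 3 = 18
LF(A1) = LS(M) - sum(successors on chain A) = 18 - 4 = 14
LS = LF - duration = 14 - 5 = 9
Total float = LS - ES = 9 - 0 = 9

9


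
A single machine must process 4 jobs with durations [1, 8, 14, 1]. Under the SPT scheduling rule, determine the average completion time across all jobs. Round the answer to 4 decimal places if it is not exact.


Sort jobs by processing time (SPT order): [1, 1, 8, 14]
Compute completion times sequentially:
  Job 1: processing = 1, completes at 1
  Job 2: processing = 1, completes at 2
  Job 3: processing = 8, completes at 10
  Job 4: processing = 14, completes at 24
Sum of completion times = 37
Average completion time = 37/4 = 9.25

9.25


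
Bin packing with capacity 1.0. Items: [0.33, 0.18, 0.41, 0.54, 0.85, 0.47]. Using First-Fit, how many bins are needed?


Place items sequentially using First-Fit:
  Item 0.33 -> new Bin 1
  Item 0.18 -> Bin 1 (now 0.51)
  Item 0.41 -> Bin 1 (now 0.92)
  Item 0.54 -> new Bin 2
  Item 0.85 -> new Bin 3
  Item 0.47 -> new Bin 4
Total bins used = 4

4


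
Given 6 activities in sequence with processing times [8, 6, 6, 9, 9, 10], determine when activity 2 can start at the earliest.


Activity 2 starts after activities 1 through 1 complete.
Predecessor durations: [8]
ES = 8 = 8

8


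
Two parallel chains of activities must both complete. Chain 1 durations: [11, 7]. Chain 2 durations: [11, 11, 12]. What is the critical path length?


Path A total = 11 + 7 = 18
Path B total = 11 + 11 + 12 = 34
Critical path = longest path = max(18, 34) = 34

34


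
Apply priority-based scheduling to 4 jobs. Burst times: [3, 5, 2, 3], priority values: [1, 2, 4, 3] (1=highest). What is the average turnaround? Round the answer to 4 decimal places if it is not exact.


Sort by priority (ascending = highest first):
Order: [(1, 3), (2, 5), (3, 3), (4, 2)]
Completion times:
  Priority 1, burst=3, C=3
  Priority 2, burst=5, C=8
  Priority 3, burst=3, C=11
  Priority 4, burst=2, C=13
Average turnaround = 35/4 = 8.75

8.75


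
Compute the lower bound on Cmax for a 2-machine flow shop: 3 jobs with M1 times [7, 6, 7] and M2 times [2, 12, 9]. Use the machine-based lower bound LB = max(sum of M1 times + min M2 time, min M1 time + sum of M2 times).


LB1 = sum(M1 times) + min(M2 times) = 20 + 2 = 22
LB2 = min(M1 times) + sum(M2 times) = 6 + 23 = 29
Lower bound = max(LB1, LB2) = max(22, 29) = 29

29


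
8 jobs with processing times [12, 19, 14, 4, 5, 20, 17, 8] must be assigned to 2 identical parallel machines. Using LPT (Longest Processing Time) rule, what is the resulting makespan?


Sort jobs in decreasing order (LPT): [20, 19, 17, 14, 12, 8, 5, 4]
Assign each job to the least loaded machine:
  Machine 1: jobs [20, 14, 12, 4], load = 50
  Machine 2: jobs [19, 17, 8, 5], load = 49
Makespan = max load = 50

50


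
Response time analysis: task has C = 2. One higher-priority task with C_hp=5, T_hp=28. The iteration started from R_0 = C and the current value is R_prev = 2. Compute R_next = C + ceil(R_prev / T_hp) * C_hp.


R_next = C + ceil(R_prev / T_hp) * C_hp
ceil(2 / 28) = ceil(0.0714) = 1
Interference = 1 * 5 = 5
R_next = 2 + 5 = 7

7


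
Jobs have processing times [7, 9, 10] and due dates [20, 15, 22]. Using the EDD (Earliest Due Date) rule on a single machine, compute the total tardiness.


Sort by due date (EDD order): [(9, 15), (7, 20), (10, 22)]
Compute completion times and tardiness:
  Job 1: p=9, d=15, C=9, tardiness=max(0,9-15)=0
  Job 2: p=7, d=20, C=16, tardiness=max(0,16-20)=0
  Job 3: p=10, d=22, C=26, tardiness=max(0,26-22)=4
Total tardiness = 4

4


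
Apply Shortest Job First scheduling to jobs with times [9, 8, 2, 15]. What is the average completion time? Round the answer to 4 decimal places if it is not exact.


SJF order (ascending): [2, 8, 9, 15]
Completion times:
  Job 1: burst=2, C=2
  Job 2: burst=8, C=10
  Job 3: burst=9, C=19
  Job 4: burst=15, C=34
Average completion = 65/4 = 16.25

16.25


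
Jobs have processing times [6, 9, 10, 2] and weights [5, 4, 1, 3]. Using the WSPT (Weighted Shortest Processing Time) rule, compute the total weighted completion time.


Compute p/w ratios and sort ascending (WSPT): [(2, 3), (6, 5), (9, 4), (10, 1)]
Compute weighted completion times:
  Job (p=2,w=3): C=2, w*C=3*2=6
  Job (p=6,w=5): C=8, w*C=5*8=40
  Job (p=9,w=4): C=17, w*C=4*17=68
  Job (p=10,w=1): C=27, w*C=1*27=27
Total weighted completion time = 141

141


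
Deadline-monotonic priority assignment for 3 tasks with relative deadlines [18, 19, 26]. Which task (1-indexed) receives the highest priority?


Sort tasks by relative deadline (ascending):
  Task 1: deadline = 18
  Task 2: deadline = 19
  Task 3: deadline = 26
Priority order (highest first): [1, 2, 3]
Highest priority task = 1

1


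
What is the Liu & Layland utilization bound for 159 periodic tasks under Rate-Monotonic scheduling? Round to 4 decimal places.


Compute 2^(1/159) = 1.0043689323
Subtract 1: 1.0043689323 - 1 = 0.0043689323
Multiply by n: 159 * 0.0043689323 = 0.6946602357
Round to 4 dp: 0.6947

0.6947


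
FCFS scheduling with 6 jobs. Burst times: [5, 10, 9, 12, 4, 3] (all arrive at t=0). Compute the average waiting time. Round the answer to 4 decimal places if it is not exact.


FCFS order (as given): [5, 10, 9, 12, 4, 3]
Waiting times:
  Job 1: wait = 0
  Job 2: wait = 5
  Job 3: wait = 15
  Job 4: wait = 24
  Job 5: wait = 36
  Job 6: wait = 40
Sum of waiting times = 120
Average waiting time = 120/6 = 20.0

20.0


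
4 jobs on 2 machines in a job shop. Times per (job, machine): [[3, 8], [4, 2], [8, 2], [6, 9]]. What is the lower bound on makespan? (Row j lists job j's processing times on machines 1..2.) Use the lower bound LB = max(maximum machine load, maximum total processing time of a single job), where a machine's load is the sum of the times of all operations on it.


Machine loads:
  Machine 1: 3 + 4 + 8 + 6 = 21
  Machine 2: 8 + 2 + 2 + 9 = 21
Max machine load = 21
Job totals:
  Job 1: 11
  Job 2: 6
  Job 3: 10
  Job 4: 15
Max job total = 15
Lower bound = max(21, 15) = 21

21


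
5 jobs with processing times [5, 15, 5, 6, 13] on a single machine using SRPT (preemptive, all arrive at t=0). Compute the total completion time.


Since all jobs arrive at t=0, SRPT equals SPT ordering.
SPT order: [5, 5, 6, 13, 15]
Completion times:
  Job 1: p=5, C=5
  Job 2: p=5, C=10
  Job 3: p=6, C=16
  Job 4: p=13, C=29
  Job 5: p=15, C=44
Total completion time = 5 + 10 + 16 + 29 + 44 = 104

104


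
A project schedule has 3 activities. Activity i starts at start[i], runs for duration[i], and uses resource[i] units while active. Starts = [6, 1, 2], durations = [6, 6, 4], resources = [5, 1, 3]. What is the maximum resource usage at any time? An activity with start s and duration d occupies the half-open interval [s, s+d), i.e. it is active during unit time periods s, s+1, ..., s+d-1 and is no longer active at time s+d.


Each activity i is active on [start_i, start_i + duration_i).
Compute total resource usage per time slot:
  t=0: active resources = [], total = 0
  t=1: active resources = [1], total = 1
  t=2: active resources = [1, 3], total = 4
  t=3: active resources = [1, 3], total = 4
  t=4: active resources = [1, 3], total = 4
  t=5: active resources = [1, 3], total = 4
  t=6: active resources = [5, 1], total = 6
  t=7: active resources = [5], total = 5
  t=8: active resources = [5], total = 5
  t=9: active resources = [5], total = 5
  t=10: active resources = [5], total = 5
  t=11: active resources = [5], total = 5
Peak resource demand = 6

6


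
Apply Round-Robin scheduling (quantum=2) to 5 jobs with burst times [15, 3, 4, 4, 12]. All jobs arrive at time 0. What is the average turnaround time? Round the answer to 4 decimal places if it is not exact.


Time quantum = 2
Execution trace:
  J1 runs 2 units, time = 2
  J2 runs 2 units, time = 4
  J3 runs 2 units, time = 6
  J4 runs 2 units, time = 8
  J5 runs 2 units, time = 10
  J1 runs 2 units, time = 12
  J2 runs 1 units, time = 13
  J3 runs 2 units, time = 15
  J4 runs 2 units, time = 17
  J5 runs 2 units, time = 19
  J1 runs 2 units, time = 21
  J5 runs 2 units, time = 23
  J1 runs 2 units, time = 25
  J5 runs 2 units, time = 27
  J1 runs 2 units, time = 29
  J5 runs 2 units, time = 31
  J1 runs 2 units, time = 33
  J5 runs 2 units, time = 35
  J1 runs 2 units, time = 37
  J1 runs 1 units, time = 38
Finish times: [38, 13, 15, 17, 35]
Average turnaround = 118/5 = 23.6

23.6


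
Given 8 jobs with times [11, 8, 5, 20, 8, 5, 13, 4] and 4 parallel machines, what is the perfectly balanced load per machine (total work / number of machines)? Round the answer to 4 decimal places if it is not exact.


Total processing time = 11 + 8 + 5 + 20 + 8 + 5 + 13 + 4 = 74
Number of machines = 4
Ideal balanced load = 74 / 4 = 18.5

18.5


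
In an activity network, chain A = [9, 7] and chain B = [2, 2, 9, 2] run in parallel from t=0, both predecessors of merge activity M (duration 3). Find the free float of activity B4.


ES(B4) = sum of predecessors on chain B = 13
EF(B4) = ES + duration = 13 + 2 = 15
Successor of B4 is M. ES(M) = max(sum(A), sum(B)) = max(16, 15) = 16
Free float = ES(successor) - EF(current) = 16 - 15 = 1

1


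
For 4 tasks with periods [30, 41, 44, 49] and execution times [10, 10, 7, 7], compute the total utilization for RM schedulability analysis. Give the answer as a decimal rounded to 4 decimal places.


Compute individual utilizations (exact fractions):
  Task 1: C/T = 10/30 = 1/3 (approx. 0.3333)
  Task 2: C/T = 10/41 (approx. 0.2439)
  Task 3: C/T = 7/44 (approx. 0.1591)
  Task 4: C/T = 7/49 = 1/7 (approx. 0.1429)
Total utilization U = 1/3 + 10/41 + 7/44 + 1/7 = 33307/37884
Rounded to 4 decimal places: U = 0.8792
RM (Liu & Layland) bound for 4 tasks = 0.756828; compare with U = 33307/37884 (approx. 0.879184)
bound < U <= 1, so the RM sufficient condition is not met (inconclusive; an exact test such as response-time analysis is needed).

0.8792


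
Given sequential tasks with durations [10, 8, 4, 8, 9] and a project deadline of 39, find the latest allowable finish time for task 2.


LF(activity 2) = deadline - sum of successor durations
Successors: activities 3 through 5 with durations [4, 8, 9]
Sum of successor durations = 21
LF = 39 - 21 = 18

18


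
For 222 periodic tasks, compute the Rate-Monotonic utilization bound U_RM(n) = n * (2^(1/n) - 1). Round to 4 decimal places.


Compute 2^(1/222) = 1.0031271640
Subtract 1: 1.0031271640 - 1 = 0.0031271640
Multiply by n: 222 * 0.0031271640 = 0.6942304080
Round to 4 dp: 0.6942

0.6942


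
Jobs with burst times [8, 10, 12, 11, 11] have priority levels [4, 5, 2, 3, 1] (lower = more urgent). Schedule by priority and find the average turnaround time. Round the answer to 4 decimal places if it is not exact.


Sort by priority (ascending = highest first):
Order: [(1, 11), (2, 12), (3, 11), (4, 8), (5, 10)]
Completion times:
  Priority 1, burst=11, C=11
  Priority 2, burst=12, C=23
  Priority 3, burst=11, C=34
  Priority 4, burst=8, C=42
  Priority 5, burst=10, C=52
Average turnaround = 162/5 = 32.4

32.4


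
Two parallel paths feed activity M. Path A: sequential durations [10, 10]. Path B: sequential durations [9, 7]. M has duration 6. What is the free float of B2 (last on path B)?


ES(B2) = sum of predecessors on chain B = 9
EF(B2) = ES + duration = 9 + 7 = 16
Successor of B2 is M. ES(M) = max(sum(A), sum(B)) = max(20, 16) = 20
Free float = ES(successor) - EF(current) = 20 - 16 = 4

4


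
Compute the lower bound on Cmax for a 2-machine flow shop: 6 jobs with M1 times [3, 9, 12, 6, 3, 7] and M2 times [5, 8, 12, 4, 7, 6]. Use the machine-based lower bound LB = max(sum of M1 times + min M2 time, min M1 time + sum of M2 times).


LB1 = sum(M1 times) + min(M2 times) = 40 + 4 = 44
LB2 = min(M1 times) + sum(M2 times) = 3 + 42 = 45
Lower bound = max(LB1, LB2) = max(44, 45) = 45

45


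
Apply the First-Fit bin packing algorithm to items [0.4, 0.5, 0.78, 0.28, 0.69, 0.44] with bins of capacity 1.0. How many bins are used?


Place items sequentially using First-Fit:
  Item 0.4 -> new Bin 1
  Item 0.5 -> Bin 1 (now 0.9)
  Item 0.78 -> new Bin 2
  Item 0.28 -> new Bin 3
  Item 0.69 -> Bin 3 (now 0.97)
  Item 0.44 -> new Bin 4
Total bins used = 4

4


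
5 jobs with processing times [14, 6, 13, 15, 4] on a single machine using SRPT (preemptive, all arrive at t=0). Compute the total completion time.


Since all jobs arrive at t=0, SRPT equals SPT ordering.
SPT order: [4, 6, 13, 14, 15]
Completion times:
  Job 1: p=4, C=4
  Job 2: p=6, C=10
  Job 3: p=13, C=23
  Job 4: p=14, C=37
  Job 5: p=15, C=52
Total completion time = 4 + 10 + 23 + 37 + 52 = 126

126


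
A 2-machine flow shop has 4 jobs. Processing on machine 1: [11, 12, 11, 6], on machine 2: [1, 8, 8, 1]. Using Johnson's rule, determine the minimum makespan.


Apply Johnson's rule:
  Group 1 (a <= b): []
  Group 2 (a > b): [(2, 12, 8), (3, 11, 8), (1, 11, 1), (4, 6, 1)]
Optimal job order: [2, 3, 1, 4]
Schedule:
  Job 2: M1 done at 12, M2 done at 20
  Job 3: M1 done at 23, M2 done at 31
  Job 1: M1 done at 34, M2 done at 35
  Job 4: M1 done at 40, M2 done at 41
Makespan = 41

41


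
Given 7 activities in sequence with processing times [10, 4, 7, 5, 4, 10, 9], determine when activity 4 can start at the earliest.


Activity 4 starts after activities 1 through 3 complete.
Predecessor durations: [10, 4, 7]
ES = 10 + 4 + 7 = 21

21


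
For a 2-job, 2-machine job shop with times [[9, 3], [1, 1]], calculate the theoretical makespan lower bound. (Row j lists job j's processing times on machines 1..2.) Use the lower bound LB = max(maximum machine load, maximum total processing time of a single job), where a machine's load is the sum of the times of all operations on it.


Machine loads:
  Machine 1: 9 + 1 = 10
  Machine 2: 3 + 1 = 4
Max machine load = 10
Job totals:
  Job 1: 12
  Job 2: 2
Max job total = 12
Lower bound = max(10, 12) = 12

12


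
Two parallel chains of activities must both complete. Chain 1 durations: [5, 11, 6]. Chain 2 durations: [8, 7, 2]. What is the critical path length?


Path A total = 5 + 11 + 6 = 22
Path B total = 8 + 7 + 2 = 17
Critical path = longest path = max(22, 17) = 22

22


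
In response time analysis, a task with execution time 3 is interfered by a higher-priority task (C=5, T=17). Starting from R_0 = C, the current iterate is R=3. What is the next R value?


R_next = C + ceil(R_prev / T_hp) * C_hp
ceil(3 / 17) = ceil(0.1765) = 1
Interference = 1 * 5 = 5
R_next = 3 + 5 = 8

8


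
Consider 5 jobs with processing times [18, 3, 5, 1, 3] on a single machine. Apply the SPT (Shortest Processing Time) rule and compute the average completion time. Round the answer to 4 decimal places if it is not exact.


Sort jobs by processing time (SPT order): [1, 3, 3, 5, 18]
Compute completion times sequentially:
  Job 1: processing = 1, completes at 1
  Job 2: processing = 3, completes at 4
  Job 3: processing = 3, completes at 7
  Job 4: processing = 5, completes at 12
  Job 5: processing = 18, completes at 30
Sum of completion times = 54
Average completion time = 54/5 = 10.8

10.8


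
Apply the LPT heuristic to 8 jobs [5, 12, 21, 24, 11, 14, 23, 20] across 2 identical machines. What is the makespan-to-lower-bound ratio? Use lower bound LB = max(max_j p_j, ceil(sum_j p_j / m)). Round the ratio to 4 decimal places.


LPT order: [24, 23, 21, 20, 14, 12, 11, 5]
Machine loads after assignment: [63, 67]
LPT makespan = 67
Lower bound = max(max_job, ceil(total/2)) = max(24, 65) = 65
Ratio = 67 / 65 = 1.0308

1.0308


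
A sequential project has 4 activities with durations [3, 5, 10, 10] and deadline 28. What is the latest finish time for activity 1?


LF(activity 1) = deadline - sum of successor durations
Successors: activities 2 through 4 with durations [5, 10, 10]
Sum of successor durations = 25
LF = 28 - 25 = 3

3


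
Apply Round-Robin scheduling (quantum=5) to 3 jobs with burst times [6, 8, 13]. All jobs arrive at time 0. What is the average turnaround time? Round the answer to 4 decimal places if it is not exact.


Time quantum = 5
Execution trace:
  J1 runs 5 units, time = 5
  J2 runs 5 units, time = 10
  J3 runs 5 units, time = 15
  J1 runs 1 units, time = 16
  J2 runs 3 units, time = 19
  J3 runs 5 units, time = 24
  J3 runs 3 units, time = 27
Finish times: [16, 19, 27]
Average turnaround = 62/3 = 20.6667

20.6667


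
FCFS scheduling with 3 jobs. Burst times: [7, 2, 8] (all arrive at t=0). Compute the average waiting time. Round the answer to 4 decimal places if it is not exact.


FCFS order (as given): [7, 2, 8]
Waiting times:
  Job 1: wait = 0
  Job 2: wait = 7
  Job 3: wait = 9
Sum of waiting times = 16
Average waiting time = 16/3 = 5.3333

5.3333


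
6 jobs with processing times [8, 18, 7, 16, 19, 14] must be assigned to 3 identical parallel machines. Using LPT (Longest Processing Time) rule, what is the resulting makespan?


Sort jobs in decreasing order (LPT): [19, 18, 16, 14, 8, 7]
Assign each job to the least loaded machine:
  Machine 1: jobs [19, 7], load = 26
  Machine 2: jobs [18, 8], load = 26
  Machine 3: jobs [16, 14], load = 30
Makespan = max load = 30

30


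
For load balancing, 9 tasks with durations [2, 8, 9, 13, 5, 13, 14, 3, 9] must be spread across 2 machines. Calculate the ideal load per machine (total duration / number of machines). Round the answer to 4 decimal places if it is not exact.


Total processing time = 2 + 8 + 9 + 13 + 5 + 13 + 14 + 3 + 9 = 76
Number of machines = 2
Ideal balanced load = 76 / 2 = 38.0

38.0


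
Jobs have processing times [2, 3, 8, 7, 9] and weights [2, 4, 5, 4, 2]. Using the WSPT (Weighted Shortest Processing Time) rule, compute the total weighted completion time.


Compute p/w ratios and sort ascending (WSPT): [(3, 4), (2, 2), (8, 5), (7, 4), (9, 2)]
Compute weighted completion times:
  Job (p=3,w=4): C=3, w*C=4*3=12
  Job (p=2,w=2): C=5, w*C=2*5=10
  Job (p=8,w=5): C=13, w*C=5*13=65
  Job (p=7,w=4): C=20, w*C=4*20=80
  Job (p=9,w=2): C=29, w*C=2*29=58
Total weighted completion time = 225

225


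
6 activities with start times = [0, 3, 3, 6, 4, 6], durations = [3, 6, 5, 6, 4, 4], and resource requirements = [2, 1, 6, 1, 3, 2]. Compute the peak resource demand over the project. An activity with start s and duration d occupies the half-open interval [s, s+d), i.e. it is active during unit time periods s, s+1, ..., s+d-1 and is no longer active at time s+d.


Each activity i is active on [start_i, start_i + duration_i).
Compute total resource usage per time slot:
  t=0: active resources = [2], total = 2
  t=1: active resources = [2], total = 2
  t=2: active resources = [2], total = 2
  t=3: active resources = [1, 6], total = 7
  t=4: active resources = [1, 6, 3], total = 10
  t=5: active resources = [1, 6, 3], total = 10
  t=6: active resources = [1, 6, 1, 3, 2], total = 13
  t=7: active resources = [1, 6, 1, 3, 2], total = 13
  t=8: active resources = [1, 1, 2], total = 4
  t=9: active resources = [1, 2], total = 3
  t=10: active resources = [1], total = 1
  t=11: active resources = [1], total = 1
Peak resource demand = 13

13


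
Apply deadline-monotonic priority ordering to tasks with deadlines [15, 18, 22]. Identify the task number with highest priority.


Sort tasks by relative deadline (ascending):
  Task 1: deadline = 15
  Task 2: deadline = 18
  Task 3: deadline = 22
Priority order (highest first): [1, 2, 3]
Highest priority task = 1

1


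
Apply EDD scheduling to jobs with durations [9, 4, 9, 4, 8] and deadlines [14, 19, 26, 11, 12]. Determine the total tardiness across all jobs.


Sort by due date (EDD order): [(4, 11), (8, 12), (9, 14), (4, 19), (9, 26)]
Compute completion times and tardiness:
  Job 1: p=4, d=11, C=4, tardiness=max(0,4-11)=0
  Job 2: p=8, d=12, C=12, tardiness=max(0,12-12)=0
  Job 3: p=9, d=14, C=21, tardiness=max(0,21-14)=7
  Job 4: p=4, d=19, C=25, tardiness=max(0,25-19)=6
  Job 5: p=9, d=26, C=34, tardiness=max(0,34-26)=8
Total tardiness = 21

21


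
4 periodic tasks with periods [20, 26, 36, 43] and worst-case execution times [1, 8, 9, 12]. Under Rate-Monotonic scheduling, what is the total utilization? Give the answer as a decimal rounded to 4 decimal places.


Compute individual utilizations (exact fractions):
  Task 1: C/T = 1/20 (approx. 0.05)
  Task 2: C/T = 8/26 = 4/13 (approx. 0.3077)
  Task 3: C/T = 9/36 = 1/4 (approx. 0.25)
  Task 4: C/T = 12/43 (approx. 0.2791)
Total utilization U = 1/20 + 4/13 + 1/4 + 12/43 = 4957/5590
Rounded to 4 decimal places: U = 0.8868
RM (Liu & Layland) bound for 4 tasks = 0.756828; compare with U = 4957/5590 (approx. 0.886762)
bound < U <= 1, so the RM sufficient condition is not met (inconclusive; an exact test such as response-time analysis is needed).

0.8868


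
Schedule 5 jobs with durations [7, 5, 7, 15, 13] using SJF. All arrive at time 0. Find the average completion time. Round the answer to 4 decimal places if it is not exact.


SJF order (ascending): [5, 7, 7, 13, 15]
Completion times:
  Job 1: burst=5, C=5
  Job 2: burst=7, C=12
  Job 3: burst=7, C=19
  Job 4: burst=13, C=32
  Job 5: burst=15, C=47
Average completion = 115/5 = 23.0

23.0


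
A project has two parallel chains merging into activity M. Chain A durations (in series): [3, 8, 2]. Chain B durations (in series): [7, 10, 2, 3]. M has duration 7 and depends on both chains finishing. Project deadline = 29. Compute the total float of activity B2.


Forward pass: ES(B2) = sum of predecessors on chain B = 7
EF = ES + duration = 7 + 10 = 17
Backward pass: LF(M) = deadline = 29; LS(M) = 29 - 7 = 22
LF(B2) = LS(M) - sum(successors on chain B) = 22 - 5 = 17
LS = LF - duration = 17 - 10 = 7
Total float = LS - ES = 7 - 7 = 0

0


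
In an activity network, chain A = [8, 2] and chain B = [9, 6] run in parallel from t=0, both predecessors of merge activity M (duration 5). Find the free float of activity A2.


ES(A2) = sum of predecessors on chain A = 8
EF(A2) = ES + duration = 8 + 2 = 10
Successor of A2 is M. ES(M) = max(sum(A), sum(B)) = max(10, 15) = 15
Free float = ES(successor) - EF(current) = 15 - 10 = 5

5


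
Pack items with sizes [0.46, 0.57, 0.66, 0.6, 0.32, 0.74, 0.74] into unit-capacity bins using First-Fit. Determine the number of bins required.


Place items sequentially using First-Fit:
  Item 0.46 -> new Bin 1
  Item 0.57 -> new Bin 2
  Item 0.66 -> new Bin 3
  Item 0.6 -> new Bin 4
  Item 0.32 -> Bin 1 (now 0.78)
  Item 0.74 -> new Bin 5
  Item 0.74 -> new Bin 6
Total bins used = 6

6


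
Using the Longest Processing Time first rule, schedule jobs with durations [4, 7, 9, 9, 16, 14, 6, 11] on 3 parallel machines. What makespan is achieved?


Sort jobs in decreasing order (LPT): [16, 14, 11, 9, 9, 7, 6, 4]
Assign each job to the least loaded machine:
  Machine 1: jobs [16, 7, 4], load = 27
  Machine 2: jobs [14, 9], load = 23
  Machine 3: jobs [11, 9, 6], load = 26
Makespan = max load = 27

27


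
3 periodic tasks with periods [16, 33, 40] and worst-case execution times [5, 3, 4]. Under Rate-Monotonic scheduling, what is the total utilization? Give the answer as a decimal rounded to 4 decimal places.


Compute individual utilizations (exact fractions):
  Task 1: C/T = 5/16 (approx. 0.3125)
  Task 2: C/T = 3/33 = 1/11 (approx. 0.0909)
  Task 3: C/T = 4/40 = 1/10 (approx. 0.1)
Total utilization U = 5/16 + 1/11 + 1/10 = 443/880
Rounded to 4 decimal places: U = 0.5034
RM (Liu & Layland) bound for 3 tasks = 0.779763; compare with U = 443/880 (approx. 0.503409)
U <= bound, so schedulable by RM sufficient condition.

0.5034


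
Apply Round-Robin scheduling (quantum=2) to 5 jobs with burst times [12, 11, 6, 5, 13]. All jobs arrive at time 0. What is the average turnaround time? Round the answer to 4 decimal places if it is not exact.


Time quantum = 2
Execution trace:
  J1 runs 2 units, time = 2
  J2 runs 2 units, time = 4
  J3 runs 2 units, time = 6
  J4 runs 2 units, time = 8
  J5 runs 2 units, time = 10
  J1 runs 2 units, time = 12
  J2 runs 2 units, time = 14
  J3 runs 2 units, time = 16
  J4 runs 2 units, time = 18
  J5 runs 2 units, time = 20
  J1 runs 2 units, time = 22
  J2 runs 2 units, time = 24
  J3 runs 2 units, time = 26
  J4 runs 1 units, time = 27
  J5 runs 2 units, time = 29
  J1 runs 2 units, time = 31
  J2 runs 2 units, time = 33
  J5 runs 2 units, time = 35
  J1 runs 2 units, time = 37
  J2 runs 2 units, time = 39
  J5 runs 2 units, time = 41
  J1 runs 2 units, time = 43
  J2 runs 1 units, time = 44
  J5 runs 2 units, time = 46
  J5 runs 1 units, time = 47
Finish times: [43, 44, 26, 27, 47]
Average turnaround = 187/5 = 37.4

37.4


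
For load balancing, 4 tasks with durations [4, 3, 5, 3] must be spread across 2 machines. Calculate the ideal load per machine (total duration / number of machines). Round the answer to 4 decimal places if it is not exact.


Total processing time = 4 + 3 + 5 + 3 = 15
Number of machines = 2
Ideal balanced load = 15 / 2 = 7.5

7.5


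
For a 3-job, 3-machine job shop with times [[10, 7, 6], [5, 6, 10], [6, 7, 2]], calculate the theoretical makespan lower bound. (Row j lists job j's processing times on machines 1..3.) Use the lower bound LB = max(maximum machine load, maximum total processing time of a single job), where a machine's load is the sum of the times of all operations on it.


Machine loads:
  Machine 1: 10 + 5 + 6 = 21
  Machine 2: 7 + 6 + 7 = 20
  Machine 3: 6 + 10 + 2 = 18
Max machine load = 21
Job totals:
  Job 1: 23
  Job 2: 21
  Job 3: 15
Max job total = 23
Lower bound = max(21, 23) = 23

23


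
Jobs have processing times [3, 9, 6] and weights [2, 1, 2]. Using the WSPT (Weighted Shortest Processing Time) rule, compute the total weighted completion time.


Compute p/w ratios and sort ascending (WSPT): [(3, 2), (6, 2), (9, 1)]
Compute weighted completion times:
  Job (p=3,w=2): C=3, w*C=2*3=6
  Job (p=6,w=2): C=9, w*C=2*9=18
  Job (p=9,w=1): C=18, w*C=1*18=18
Total weighted completion time = 42

42


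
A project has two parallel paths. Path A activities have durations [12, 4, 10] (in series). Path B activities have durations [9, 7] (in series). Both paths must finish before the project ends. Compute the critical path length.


Path A total = 12 + 4 + 10 = 26
Path B total = 9 + 7 = 16
Critical path = longest path = max(26, 16) = 26

26


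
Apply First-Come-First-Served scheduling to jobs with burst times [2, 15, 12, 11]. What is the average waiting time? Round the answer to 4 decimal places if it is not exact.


FCFS order (as given): [2, 15, 12, 11]
Waiting times:
  Job 1: wait = 0
  Job 2: wait = 2
  Job 3: wait = 17
  Job 4: wait = 29
Sum of waiting times = 48
Average waiting time = 48/4 = 12.0

12.0


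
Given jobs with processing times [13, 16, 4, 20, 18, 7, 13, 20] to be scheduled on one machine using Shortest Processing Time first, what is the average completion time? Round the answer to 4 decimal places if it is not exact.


Sort jobs by processing time (SPT order): [4, 7, 13, 13, 16, 18, 20, 20]
Compute completion times sequentially:
  Job 1: processing = 4, completes at 4
  Job 2: processing = 7, completes at 11
  Job 3: processing = 13, completes at 24
  Job 4: processing = 13, completes at 37
  Job 5: processing = 16, completes at 53
  Job 6: processing = 18, completes at 71
  Job 7: processing = 20, completes at 91
  Job 8: processing = 20, completes at 111
Sum of completion times = 402
Average completion time = 402/8 = 50.25

50.25


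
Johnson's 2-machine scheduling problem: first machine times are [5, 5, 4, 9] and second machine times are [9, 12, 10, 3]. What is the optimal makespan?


Apply Johnson's rule:
  Group 1 (a <= b): [(3, 4, 10), (1, 5, 9), (2, 5, 12)]
  Group 2 (a > b): [(4, 9, 3)]
Optimal job order: [3, 1, 2, 4]
Schedule:
  Job 3: M1 done at 4, M2 done at 14
  Job 1: M1 done at 9, M2 done at 23
  Job 2: M1 done at 14, M2 done at 35
  Job 4: M1 done at 23, M2 done at 38
Makespan = 38

38


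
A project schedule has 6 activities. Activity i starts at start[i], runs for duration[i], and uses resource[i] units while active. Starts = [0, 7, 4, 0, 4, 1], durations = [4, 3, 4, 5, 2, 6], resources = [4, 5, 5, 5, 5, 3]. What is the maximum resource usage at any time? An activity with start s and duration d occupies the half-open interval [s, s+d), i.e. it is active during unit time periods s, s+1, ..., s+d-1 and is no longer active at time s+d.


Each activity i is active on [start_i, start_i + duration_i).
Compute total resource usage per time slot:
  t=0: active resources = [4, 5], total = 9
  t=1: active resources = [4, 5, 3], total = 12
  t=2: active resources = [4, 5, 3], total = 12
  t=3: active resources = [4, 5, 3], total = 12
  t=4: active resources = [5, 5, 5, 3], total = 18
  t=5: active resources = [5, 5, 3], total = 13
  t=6: active resources = [5, 3], total = 8
  t=7: active resources = [5, 5], total = 10
  t=8: active resources = [5], total = 5
  t=9: active resources = [5], total = 5
Peak resource demand = 18

18


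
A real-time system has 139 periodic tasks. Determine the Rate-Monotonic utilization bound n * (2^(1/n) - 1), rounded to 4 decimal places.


Compute 2^(1/139) = 1.0049991245
Subtract 1: 1.0049991245 - 1 = 0.0049991245
Multiply by n: 139 * 0.0049991245 = 0.6948783055
Round to 4 dp: 0.6949

0.6949


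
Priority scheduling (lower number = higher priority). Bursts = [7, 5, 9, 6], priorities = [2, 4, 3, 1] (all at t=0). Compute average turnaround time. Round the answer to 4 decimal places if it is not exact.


Sort by priority (ascending = highest first):
Order: [(1, 6), (2, 7), (3, 9), (4, 5)]
Completion times:
  Priority 1, burst=6, C=6
  Priority 2, burst=7, C=13
  Priority 3, burst=9, C=22
  Priority 4, burst=5, C=27
Average turnaround = 68/4 = 17.0

17.0


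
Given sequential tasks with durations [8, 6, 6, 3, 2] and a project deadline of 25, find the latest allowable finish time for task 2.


LF(activity 2) = deadline - sum of successor durations
Successors: activities 3 through 5 with durations [6, 3, 2]
Sum of successor durations = 11
LF = 25 - 11 = 14

14


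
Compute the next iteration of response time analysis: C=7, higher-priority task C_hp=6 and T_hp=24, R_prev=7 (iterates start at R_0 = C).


R_next = C + ceil(R_prev / T_hp) * C_hp
ceil(7 / 24) = ceil(0.2917) = 1
Interference = 1 * 6 = 6
R_next = 7 + 6 = 13

13


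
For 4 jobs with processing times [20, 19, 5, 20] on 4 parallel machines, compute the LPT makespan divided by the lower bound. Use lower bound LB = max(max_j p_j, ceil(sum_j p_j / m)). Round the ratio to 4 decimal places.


LPT order: [20, 20, 19, 5]
Machine loads after assignment: [20, 20, 19, 5]
LPT makespan = 20
Lower bound = max(max_job, ceil(total/4)) = max(20, 16) = 20
Ratio = 20 / 20 = 1.0

1.0


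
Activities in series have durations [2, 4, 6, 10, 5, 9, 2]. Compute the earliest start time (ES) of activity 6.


Activity 6 starts after activities 1 through 5 complete.
Predecessor durations: [2, 4, 6, 10, 5]
ES = 2 + 4 + 6 + 10 + 5 = 27

27


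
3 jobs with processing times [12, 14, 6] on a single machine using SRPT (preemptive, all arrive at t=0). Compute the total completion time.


Since all jobs arrive at t=0, SRPT equals SPT ordering.
SPT order: [6, 12, 14]
Completion times:
  Job 1: p=6, C=6
  Job 2: p=12, C=18
  Job 3: p=14, C=32
Total completion time = 6 + 18 + 32 = 56

56


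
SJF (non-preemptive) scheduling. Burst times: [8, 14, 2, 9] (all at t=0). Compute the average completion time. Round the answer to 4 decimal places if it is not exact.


SJF order (ascending): [2, 8, 9, 14]
Completion times:
  Job 1: burst=2, C=2
  Job 2: burst=8, C=10
  Job 3: burst=9, C=19
  Job 4: burst=14, C=33
Average completion = 64/4 = 16.0

16.0


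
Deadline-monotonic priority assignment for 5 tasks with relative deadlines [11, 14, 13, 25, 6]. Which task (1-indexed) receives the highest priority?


Sort tasks by relative deadline (ascending):
  Task 5: deadline = 6
  Task 1: deadline = 11
  Task 3: deadline = 13
  Task 2: deadline = 14
  Task 4: deadline = 25
Priority order (highest first): [5, 1, 3, 2, 4]
Highest priority task = 5

5


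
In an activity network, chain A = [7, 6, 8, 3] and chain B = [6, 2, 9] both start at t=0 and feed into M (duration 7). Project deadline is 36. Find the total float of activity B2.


Forward pass: ES(B2) = sum of predecessors on chain B = 6
EF = ES + duration = 6 + 2 = 8
Backward pass: LF(M) = deadline = 36; LS(M) = 36 - 7 = 29
LF(B2) = LS(M) - sum(successors on chain B) = 29 - 9 = 20
LS = LF - duration = 20 - 2 = 18
Total float = LS - ES = 18 - 6 = 12

12


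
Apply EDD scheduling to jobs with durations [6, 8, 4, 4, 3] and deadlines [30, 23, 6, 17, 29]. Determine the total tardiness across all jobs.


Sort by due date (EDD order): [(4, 6), (4, 17), (8, 23), (3, 29), (6, 30)]
Compute completion times and tardiness:
  Job 1: p=4, d=6, C=4, tardiness=max(0,4-6)=0
  Job 2: p=4, d=17, C=8, tardiness=max(0,8-17)=0
  Job 3: p=8, d=23, C=16, tardiness=max(0,16-23)=0
  Job 4: p=3, d=29, C=19, tardiness=max(0,19-29)=0
  Job 5: p=6, d=30, C=25, tardiness=max(0,25-30)=0
Total tardiness = 0

0
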